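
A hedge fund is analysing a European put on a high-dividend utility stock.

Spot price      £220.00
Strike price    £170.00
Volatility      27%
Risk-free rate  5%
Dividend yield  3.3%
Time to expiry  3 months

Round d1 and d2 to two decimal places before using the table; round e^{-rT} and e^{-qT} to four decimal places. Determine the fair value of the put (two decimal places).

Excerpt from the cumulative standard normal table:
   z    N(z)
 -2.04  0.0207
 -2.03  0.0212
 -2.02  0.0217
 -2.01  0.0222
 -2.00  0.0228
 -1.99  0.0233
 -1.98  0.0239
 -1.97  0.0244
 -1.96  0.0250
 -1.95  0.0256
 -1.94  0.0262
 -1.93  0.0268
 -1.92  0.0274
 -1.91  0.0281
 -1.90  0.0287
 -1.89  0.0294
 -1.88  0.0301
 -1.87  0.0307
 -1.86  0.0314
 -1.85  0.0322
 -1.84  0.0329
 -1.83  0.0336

σ√T = 0.27·√0.25 = 0.1350
d₁ = [ln(220/170) + (0.05 − 0.033 + 0.27²/2)·0.25] / 0.1350 = [0.2578 + 0.0134] / 0.1350 = 2.0088 ≈ 2.01
d₂ = d₁ − σ√T = 2.0088 − 0.1350 = 1.8738 ≈ 1.87
e^(−qT) = e^(−0.033·0.25) = 0.9918;  e^(−rT) = e^(−0.05·0.25) = 0.9876
P = 170·0.9876·N(-1.87) − 220·0.9918·N(-2.01) = 170·0.9876·0.0307 − 220·0.9918·0.0222 = 5.1543 − 4.8440 = 0.3103

£0.31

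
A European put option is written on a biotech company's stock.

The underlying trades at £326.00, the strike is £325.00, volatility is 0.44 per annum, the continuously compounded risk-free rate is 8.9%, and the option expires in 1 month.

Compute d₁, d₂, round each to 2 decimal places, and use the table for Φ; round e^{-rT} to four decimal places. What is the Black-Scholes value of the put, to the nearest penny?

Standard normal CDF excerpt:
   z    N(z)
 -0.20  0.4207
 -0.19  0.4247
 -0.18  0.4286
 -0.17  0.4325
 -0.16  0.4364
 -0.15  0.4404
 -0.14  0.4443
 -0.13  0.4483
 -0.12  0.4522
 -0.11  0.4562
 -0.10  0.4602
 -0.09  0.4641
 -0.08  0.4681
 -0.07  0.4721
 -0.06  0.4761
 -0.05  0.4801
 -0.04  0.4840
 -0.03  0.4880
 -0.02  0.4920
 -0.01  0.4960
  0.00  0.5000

σ√T = 0.44 × 0.2887 = 0.1270
d₁ = [ln(326/325) + (0.089 + 0.44²/2)·0.08333] / 0.1270 = [0.0031 + 0.0155] / 0.1270 = 0.1461 which rounds to 0.15
d₂ = d₁ − σ√T = 0.1461 − 0.1270 = 0.0191 which rounds to 0.02
e^(−rT) = e^(−0.089·0.08333) = 0.9926
N(−d₂) = N(-0.02) = 0.4920;  N(−d₁) = N(-0.15) = 0.4404
P = 325·0.9926·0.4920 − 326·0.4404 = 158.7167 − 143.5704 = 15.1463

£15.15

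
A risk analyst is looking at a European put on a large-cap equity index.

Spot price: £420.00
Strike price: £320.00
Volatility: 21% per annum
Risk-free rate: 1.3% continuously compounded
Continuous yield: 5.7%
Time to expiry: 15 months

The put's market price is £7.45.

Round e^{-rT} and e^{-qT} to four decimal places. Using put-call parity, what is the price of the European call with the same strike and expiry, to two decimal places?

£83.71

exp(−qT) = exp(−0.057·1.25) = 0.9312;  exp(−rT) = exp(−0.013·1.25) = 0.9839
Put-call parity: C − P = S·e^(−qT) − K·e^(−rT) = 420·0.9312 − 320·0.9839 = 391.1040 − 314.8480 = 76.2560
C = P + (C − P) = 7.45 + (76.2560) = 83.7060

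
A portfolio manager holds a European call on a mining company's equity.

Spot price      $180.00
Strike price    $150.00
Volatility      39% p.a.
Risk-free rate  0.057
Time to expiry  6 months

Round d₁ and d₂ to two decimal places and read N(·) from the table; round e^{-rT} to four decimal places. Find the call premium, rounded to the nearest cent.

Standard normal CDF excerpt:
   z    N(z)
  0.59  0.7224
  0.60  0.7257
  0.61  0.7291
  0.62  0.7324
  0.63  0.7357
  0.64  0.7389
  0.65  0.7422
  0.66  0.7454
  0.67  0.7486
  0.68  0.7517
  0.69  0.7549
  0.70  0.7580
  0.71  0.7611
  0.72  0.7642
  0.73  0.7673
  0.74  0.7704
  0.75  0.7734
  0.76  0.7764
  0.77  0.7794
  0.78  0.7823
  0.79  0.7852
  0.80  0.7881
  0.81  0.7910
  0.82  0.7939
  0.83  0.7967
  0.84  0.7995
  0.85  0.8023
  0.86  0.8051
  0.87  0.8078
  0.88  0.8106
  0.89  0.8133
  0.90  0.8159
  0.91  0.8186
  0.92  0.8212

$39.61

σ√T = 0.39·√0.5 = 0.2758
ln(S/K) + (r + σ²/2)T = ln(180/150) + (0.057 + 0.39²/2)·0.5 = 0.1823 + 0.0665 = 0.2488
d₁ = 0.2488 / 0.2758 = 0.9024 ⇒ 0.90
d₂ = d₁ − σ√T = 0.9024 − 0.2758 = 0.6266 ⇒ 0.63
exp(−rT) = exp(−0.057·0.5) = 0.9719
N(d₁) = N(0.90) = 0.8159;  N(d₂) = N(0.63) = 0.7357
C = 180·0.8159 − 150·0.9719·0.7357 = 146.8620 − 107.2540 = 39.6080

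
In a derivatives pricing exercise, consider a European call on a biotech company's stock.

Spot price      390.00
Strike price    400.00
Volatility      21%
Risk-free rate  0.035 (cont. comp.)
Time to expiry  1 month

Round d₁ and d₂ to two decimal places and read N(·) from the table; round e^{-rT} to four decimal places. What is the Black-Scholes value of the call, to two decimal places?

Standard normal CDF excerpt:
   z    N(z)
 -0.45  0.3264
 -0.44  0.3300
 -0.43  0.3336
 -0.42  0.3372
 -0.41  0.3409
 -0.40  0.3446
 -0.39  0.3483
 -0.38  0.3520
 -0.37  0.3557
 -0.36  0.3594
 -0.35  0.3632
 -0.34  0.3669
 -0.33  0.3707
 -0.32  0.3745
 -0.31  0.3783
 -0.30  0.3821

5.65

T = 0.08333;  σ√T = 0.0606
d₁ = [ln(390/400) + (0.035 + ½·0.21²)·0.08333] / (σ√T) = (-0.0253 + 0.0048) / 0.0606 = -0.3392 which rounds to -0.34
d₂ = -0.3392 − 0.0606 = -0.3998 which rounds to -0.40
exp(−rT) = exp(−0.035·0.08333) = 0.9971
N(d₁) = N(-0.34) = 0.3669;  N(d₂) = N(-0.40) = 0.3446
C = 390·0.3669 − 400·0.9971·0.3446 = 143.0910 − 137.4403 = 5.6507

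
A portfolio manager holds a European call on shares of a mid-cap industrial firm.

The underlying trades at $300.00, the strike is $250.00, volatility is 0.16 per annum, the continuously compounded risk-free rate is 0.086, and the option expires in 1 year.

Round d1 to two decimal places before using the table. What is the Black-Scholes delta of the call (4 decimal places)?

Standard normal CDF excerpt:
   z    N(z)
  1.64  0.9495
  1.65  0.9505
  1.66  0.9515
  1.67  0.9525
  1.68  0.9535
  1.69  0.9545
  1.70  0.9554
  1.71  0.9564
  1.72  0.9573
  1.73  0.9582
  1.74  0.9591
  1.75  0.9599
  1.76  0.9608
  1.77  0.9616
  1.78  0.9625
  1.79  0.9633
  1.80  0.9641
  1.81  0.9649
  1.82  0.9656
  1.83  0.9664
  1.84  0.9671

T = 1;  σ√T = 0.1600
d₁ = [ln(300/250) + (0.086 + 0.16²/2)·1] / 0.1600 = [0.1823 + 0.0988] / 0.1600 = 1.7570 → 1.76
N(d₁) = N(1.76) = 0.9608
Δ_call = N(d₁) = 0.9608

0.9608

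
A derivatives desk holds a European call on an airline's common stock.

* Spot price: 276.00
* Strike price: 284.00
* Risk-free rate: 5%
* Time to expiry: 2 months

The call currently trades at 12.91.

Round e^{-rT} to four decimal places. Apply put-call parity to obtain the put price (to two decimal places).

18.55

e^(−rT) = e^(−0.05·0.1667) = 0.9917
Put-call parity: C − P = S − K·e^(−rT) = 276 − 284·0.9917 = 276 − 281.6428 = -5.6428
P = C − (C − P) = 12.91 − (-5.6428) = 18.5528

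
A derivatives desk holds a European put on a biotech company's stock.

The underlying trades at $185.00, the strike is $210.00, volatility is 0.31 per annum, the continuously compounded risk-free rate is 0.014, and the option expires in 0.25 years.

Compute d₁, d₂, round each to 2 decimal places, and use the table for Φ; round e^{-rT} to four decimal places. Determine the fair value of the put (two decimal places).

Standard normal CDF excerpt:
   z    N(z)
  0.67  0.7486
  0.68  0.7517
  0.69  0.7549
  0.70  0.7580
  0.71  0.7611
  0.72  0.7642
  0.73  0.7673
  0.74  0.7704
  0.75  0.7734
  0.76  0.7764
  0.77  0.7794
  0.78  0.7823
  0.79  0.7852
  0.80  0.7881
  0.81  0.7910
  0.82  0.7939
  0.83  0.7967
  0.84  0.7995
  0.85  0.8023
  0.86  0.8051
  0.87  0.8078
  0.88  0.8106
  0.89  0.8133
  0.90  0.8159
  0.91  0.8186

$27.67

σ√T = 0.31 × 0.5000 = 0.1550
d₁ = [ln(185/210) + (0.014 + 0.31²/2)·0.25] / 0.1550 = [-0.1268 + 0.0155] / 0.1550 = -0.7177 ⇒ -0.72
d₂ = d₁ − σ√T = -0.7177 − 0.1550 = -0.8727 ⇒ -0.87
e^(−rT) = e^(−0.014·0.25) = 0.9965
N(−d₂) = N(0.87) = 0.8078;  N(−d₁) = N(0.72) = 0.7642
P = 210·0.9965·0.8078 − 185·0.7642 = 169.0443 − 141.3770 = 27.6673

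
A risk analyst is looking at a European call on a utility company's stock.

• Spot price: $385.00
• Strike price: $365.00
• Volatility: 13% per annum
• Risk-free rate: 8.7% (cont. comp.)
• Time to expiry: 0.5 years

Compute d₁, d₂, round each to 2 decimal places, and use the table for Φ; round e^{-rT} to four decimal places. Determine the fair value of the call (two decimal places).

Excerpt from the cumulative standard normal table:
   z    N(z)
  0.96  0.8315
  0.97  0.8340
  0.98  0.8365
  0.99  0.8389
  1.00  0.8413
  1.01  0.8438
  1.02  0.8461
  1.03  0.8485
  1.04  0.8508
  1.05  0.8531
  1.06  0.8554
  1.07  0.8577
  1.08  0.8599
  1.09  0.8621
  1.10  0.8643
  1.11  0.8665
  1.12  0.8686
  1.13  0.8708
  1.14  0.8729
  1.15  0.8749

$37.89

σ√T = 0.13·√0.5 = 0.0919
ln(S/K) + (r + σ²/2)T = ln(385/365) + (0.087 + 0.13²/2)·0.5 = 0.0533 + 0.0477 = 0.1011
d₁ = 0.1011 / 0.0919 = 1.0995 ⇒ 1.10
d₂ = d₁ − σ√T = 1.0995 − 0.0919 = 1.0076 ⇒ 1.01
e^(−rT) = e^(−0.087·0.5) = 0.9574
N(d₁) = N(1.10) = 0.8643;  N(d₂) = N(1.01) = 0.8438
C = 385·0.8643 − 365·0.9574·0.8438 = 332.7555 − 294.8668 = 37.8887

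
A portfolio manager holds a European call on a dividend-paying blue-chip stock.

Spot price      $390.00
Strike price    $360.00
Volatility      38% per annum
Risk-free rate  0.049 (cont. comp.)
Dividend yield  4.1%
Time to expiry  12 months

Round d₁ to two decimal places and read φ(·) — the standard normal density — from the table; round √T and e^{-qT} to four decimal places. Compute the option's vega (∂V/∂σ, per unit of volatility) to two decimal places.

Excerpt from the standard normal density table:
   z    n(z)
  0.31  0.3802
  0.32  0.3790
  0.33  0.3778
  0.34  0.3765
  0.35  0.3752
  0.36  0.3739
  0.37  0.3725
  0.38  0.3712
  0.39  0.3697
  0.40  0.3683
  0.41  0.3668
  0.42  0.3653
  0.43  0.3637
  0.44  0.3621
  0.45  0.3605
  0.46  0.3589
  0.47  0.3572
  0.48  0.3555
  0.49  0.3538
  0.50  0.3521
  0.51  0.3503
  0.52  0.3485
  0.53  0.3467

σ√T = 0.38 × 1.0000 = 0.3800
d₁ = [ln(390/360) + (0.049 − 0.041 + ½·0.38²)·1] / (σ√T) = (0.0800 + 0.0802) / 0.3800 = 0.4217 ⇒ 0.42
√T = √1 = 1.0000
φ(d₁) = φ(0.42) = 0.3653
exp(−qT) = exp(−0.041·1) = 0.9598
vega = S·exp(−qT)·φ(d₁)·√T = 390·0.9598·0.3653·1.0000 = 136.7398

136.74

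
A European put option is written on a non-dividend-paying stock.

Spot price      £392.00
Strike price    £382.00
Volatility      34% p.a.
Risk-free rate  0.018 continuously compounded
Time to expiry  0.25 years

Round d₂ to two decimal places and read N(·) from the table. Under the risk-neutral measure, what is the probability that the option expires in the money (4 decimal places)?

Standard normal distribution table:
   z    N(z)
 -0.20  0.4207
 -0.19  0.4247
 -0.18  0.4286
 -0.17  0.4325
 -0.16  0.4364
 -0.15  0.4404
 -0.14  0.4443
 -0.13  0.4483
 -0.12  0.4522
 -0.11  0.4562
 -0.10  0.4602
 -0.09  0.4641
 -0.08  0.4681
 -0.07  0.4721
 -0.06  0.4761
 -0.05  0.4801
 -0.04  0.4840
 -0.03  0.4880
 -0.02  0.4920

0.4641

T = 0.25;  σ√T = 0.1700
d₁ = [ln(392/382) + (0.018 + 0.34²/2)·0.25] / 0.1700 = [0.0258 + 0.0190] / 0.1700 = 0.2635 which rounds to 0.26
d₂ = d₁ − σ√T = 0.2635 − 0.1700 = 0.0935 which rounds to 0.09
Risk-neutral Pr[S_T < K] = N(−d₂) = N(-0.09) = 0.4641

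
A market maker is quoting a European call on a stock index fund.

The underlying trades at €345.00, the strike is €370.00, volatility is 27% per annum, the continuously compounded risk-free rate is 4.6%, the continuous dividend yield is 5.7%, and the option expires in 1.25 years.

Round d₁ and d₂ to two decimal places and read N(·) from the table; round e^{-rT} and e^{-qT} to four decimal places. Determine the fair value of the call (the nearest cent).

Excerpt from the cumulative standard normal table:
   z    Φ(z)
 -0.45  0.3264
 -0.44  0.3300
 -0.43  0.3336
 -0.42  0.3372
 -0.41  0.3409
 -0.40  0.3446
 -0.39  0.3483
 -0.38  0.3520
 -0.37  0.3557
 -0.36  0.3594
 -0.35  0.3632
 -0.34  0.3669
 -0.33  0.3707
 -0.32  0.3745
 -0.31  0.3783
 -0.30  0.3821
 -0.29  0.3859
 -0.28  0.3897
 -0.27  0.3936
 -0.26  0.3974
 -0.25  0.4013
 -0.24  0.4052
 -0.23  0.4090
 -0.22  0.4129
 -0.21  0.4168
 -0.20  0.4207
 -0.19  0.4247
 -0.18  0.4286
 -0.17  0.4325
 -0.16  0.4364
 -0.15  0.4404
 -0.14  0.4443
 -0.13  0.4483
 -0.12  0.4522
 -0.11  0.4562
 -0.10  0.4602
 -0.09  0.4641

T = 1.25;  σ√T = 0.3019
d₁ = [ln(345/370) + (0.046 − 0.057 + ½·0.27²)·1.25] / (σ√T) = (-0.0700 + 0.0318) / 0.3019 = -0.1264 → -0.13
d₂ = -0.1264 − 0.3019 = -0.4282 → -0.43
e^(−qT) = e^(−0.057·1.25) = 0.9312;  e^(−rT) = e^(−0.046·1.25) = 0.9441
C = 345·0.9312·N(-0.13) − 370·0.9441·N(-0.43) = 345·0.9312·0.4483 − 370·0.9441·0.3336 = 144.0227 − 116.5322 = 27.4905

€27.49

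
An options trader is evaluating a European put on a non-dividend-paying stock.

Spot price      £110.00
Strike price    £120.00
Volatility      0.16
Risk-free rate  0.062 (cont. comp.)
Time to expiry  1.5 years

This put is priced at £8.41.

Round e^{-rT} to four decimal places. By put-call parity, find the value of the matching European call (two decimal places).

£9.07

e^(−rT) = e^(−0.062·1.5) = 0.9112
Put-call parity: C − P = S − K·e^(−rT) = 110 − 120·0.9112 = 110 − 109.3440 = 0.6560
C = P + (C − P) = 8.41 + (0.6560) = 9.0660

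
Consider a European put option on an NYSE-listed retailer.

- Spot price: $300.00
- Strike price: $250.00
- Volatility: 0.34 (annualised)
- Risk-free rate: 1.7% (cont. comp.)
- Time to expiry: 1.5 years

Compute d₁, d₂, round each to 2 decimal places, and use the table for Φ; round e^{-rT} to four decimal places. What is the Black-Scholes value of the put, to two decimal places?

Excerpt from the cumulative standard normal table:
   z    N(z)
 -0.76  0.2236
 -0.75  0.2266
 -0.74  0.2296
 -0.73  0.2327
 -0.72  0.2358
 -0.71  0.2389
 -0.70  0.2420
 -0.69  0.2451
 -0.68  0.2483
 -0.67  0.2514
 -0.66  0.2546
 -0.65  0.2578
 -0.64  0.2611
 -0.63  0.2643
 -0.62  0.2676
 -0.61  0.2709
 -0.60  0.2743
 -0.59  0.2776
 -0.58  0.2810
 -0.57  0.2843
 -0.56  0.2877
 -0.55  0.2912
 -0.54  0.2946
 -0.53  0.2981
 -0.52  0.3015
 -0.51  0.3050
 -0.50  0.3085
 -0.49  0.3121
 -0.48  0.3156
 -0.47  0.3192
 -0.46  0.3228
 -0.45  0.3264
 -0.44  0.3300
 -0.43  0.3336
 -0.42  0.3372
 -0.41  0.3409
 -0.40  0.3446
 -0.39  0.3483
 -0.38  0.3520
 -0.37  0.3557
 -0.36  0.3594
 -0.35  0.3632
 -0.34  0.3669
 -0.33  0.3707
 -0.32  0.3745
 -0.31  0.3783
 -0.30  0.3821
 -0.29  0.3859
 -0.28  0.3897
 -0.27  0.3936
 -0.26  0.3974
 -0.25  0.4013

T = 1.5;  σ√T = 0.4164
d₁ = [ln(300/250) + (0.017 + 0.34²/2)·1.5] / 0.4164 = [0.1823 + 0.1122] / 0.4164 = 0.7073 which rounds to 0.71
d₂ = d₁ − σ√T = 0.7073 − 0.4164 = 0.2909 which rounds to 0.29
exp(−rT) = exp(−0.017·1.5) = 0.9748
N(−d₂) = N(-0.29) = 0.3859;  N(−d₁) = N(-0.71) = 0.2389
P = 250·0.9748·0.3859 − 300·0.2389 = 94.0438 − 71.6700 = 22.3738

$22.37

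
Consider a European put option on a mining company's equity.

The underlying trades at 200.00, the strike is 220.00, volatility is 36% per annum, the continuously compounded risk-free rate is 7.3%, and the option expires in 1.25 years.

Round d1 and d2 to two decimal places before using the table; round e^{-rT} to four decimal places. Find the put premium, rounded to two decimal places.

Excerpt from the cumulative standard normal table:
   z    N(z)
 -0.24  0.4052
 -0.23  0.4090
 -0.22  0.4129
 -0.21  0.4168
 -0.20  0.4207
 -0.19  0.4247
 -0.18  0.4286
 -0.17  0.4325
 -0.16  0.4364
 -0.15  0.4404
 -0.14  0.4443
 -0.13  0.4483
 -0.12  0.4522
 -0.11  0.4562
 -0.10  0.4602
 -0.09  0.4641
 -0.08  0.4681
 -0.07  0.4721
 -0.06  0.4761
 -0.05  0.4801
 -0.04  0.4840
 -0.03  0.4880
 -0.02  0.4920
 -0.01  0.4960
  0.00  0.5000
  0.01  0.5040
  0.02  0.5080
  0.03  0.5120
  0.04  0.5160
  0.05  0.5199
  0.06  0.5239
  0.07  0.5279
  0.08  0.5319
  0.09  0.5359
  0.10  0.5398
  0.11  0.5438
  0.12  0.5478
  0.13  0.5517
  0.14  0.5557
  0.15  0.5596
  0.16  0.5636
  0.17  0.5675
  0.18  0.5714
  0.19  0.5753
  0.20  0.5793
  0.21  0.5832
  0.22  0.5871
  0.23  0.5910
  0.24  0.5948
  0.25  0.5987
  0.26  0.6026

32.18

T = 1.25;  σ√T = 0.4025
d₁ = [ln(200/220) + (0.073 + ½·0.36²)·1.25] / (σ√T) = (-0.0953 + 0.1722) / 0.4025 = 0.1912 ⇒ 0.19
d₂ = 0.1912 − 0.4025 = -0.2113 ⇒ -0.21
exp(−rT) = exp(−0.073·1.25) = 0.9128
N(−d₂) = N(0.21) = 0.5832;  N(−d₁) = N(-0.19) = 0.4247
P = 220·0.9128·0.5832 − 200·0.4247 = 117.1159 − 84.9400 = 32.1759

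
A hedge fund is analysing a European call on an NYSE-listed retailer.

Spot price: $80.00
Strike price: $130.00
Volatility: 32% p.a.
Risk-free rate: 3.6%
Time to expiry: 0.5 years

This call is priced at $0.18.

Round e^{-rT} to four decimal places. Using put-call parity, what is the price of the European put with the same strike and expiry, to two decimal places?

e^(−rT) = e^(−0.036·0.5) = 0.9822
Put-call parity: C − P = S − K·e^(−rT) = 80 − 130·0.9822 = 80 − 127.6860 = -47.6860
P = C − (C − P) = 0.18 − (-47.6860) = 47.8660

$47.87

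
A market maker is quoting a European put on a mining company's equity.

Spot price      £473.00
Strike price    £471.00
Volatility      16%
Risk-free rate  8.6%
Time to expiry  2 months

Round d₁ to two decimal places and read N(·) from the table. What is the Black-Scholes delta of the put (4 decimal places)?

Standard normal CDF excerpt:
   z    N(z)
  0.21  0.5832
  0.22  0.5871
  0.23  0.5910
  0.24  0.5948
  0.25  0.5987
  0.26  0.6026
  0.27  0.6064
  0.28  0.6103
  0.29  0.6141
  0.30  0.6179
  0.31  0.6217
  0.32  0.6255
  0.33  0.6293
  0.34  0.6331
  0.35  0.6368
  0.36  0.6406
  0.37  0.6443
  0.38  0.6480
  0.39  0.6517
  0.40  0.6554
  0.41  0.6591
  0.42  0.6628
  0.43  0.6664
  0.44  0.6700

-0.3745

σ√T = 0.16 × 0.4082 = 0.0653
d₁ = [ln(473/471) + (0.086 + ½·0.16²)·0.1667] / (σ√T) = (0.0042 + 0.0165) / 0.0653 = 0.3170 which rounds to 0.32
N(d₁) = N(0.32) = 0.6255
Δ_put = N(d₁) − 1 = 0.6255 − 1 = -0.3745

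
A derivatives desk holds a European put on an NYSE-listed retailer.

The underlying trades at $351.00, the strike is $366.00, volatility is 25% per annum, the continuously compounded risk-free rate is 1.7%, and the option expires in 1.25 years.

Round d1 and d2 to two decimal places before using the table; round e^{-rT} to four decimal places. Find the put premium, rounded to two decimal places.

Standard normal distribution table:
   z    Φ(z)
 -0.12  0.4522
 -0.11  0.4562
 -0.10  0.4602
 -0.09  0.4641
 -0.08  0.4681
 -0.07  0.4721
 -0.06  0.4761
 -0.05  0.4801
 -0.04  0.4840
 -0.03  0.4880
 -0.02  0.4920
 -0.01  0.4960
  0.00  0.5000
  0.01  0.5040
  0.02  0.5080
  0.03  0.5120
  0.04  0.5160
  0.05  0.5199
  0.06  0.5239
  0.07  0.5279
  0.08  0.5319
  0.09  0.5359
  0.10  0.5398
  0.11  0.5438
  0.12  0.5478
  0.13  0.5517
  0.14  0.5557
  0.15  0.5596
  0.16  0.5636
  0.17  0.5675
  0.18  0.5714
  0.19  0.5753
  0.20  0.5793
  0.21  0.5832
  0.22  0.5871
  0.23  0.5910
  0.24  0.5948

T = 1.25;  σ√T = 0.2795
d₁ = [ln(351/366) + (0.017 + 0.25²/2)·1.25] / 0.2795 = [-0.0418 + 0.0603] / 0.2795 = 0.0661 which rounds to 0.07
d₂ = d₁ − σ√T = 0.0661 − 0.2795 = -0.2134 which rounds to -0.21
e^(−rT) = e^(−0.017·1.25) = 0.9790
N(−d₂) = N(0.21) = 0.5832;  N(−d₁) = N(-0.07) = 0.4721
P = 366·0.9790·0.5832 − 351·0.4721 = 208.9687 − 165.7071 = 43.2616

$43.26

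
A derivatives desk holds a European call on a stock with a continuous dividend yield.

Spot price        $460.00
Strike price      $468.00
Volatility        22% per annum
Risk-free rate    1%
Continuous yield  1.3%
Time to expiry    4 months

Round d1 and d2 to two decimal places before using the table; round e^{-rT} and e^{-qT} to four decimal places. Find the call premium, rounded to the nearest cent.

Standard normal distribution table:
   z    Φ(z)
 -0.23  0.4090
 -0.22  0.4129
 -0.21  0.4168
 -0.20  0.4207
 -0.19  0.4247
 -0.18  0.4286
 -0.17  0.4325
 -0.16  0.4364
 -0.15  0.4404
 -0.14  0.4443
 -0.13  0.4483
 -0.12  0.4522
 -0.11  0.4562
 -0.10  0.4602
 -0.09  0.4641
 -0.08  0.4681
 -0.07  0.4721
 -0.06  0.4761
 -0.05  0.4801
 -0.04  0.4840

$19.98

σ√T = 0.22·√0.3333 = 0.1270
ln(S/K) + (r − q + σ²/2)T = ln(460/468) + (0.01 − 0.013 + 0.22²/2)·0.3333 = -0.0172 + 0.0071 = -0.0102
d₁ = -0.0102 / 0.1270 = -0.0801 → -0.08
d₂ = d₁ − σ√T = -0.0801 − 0.1270 = -0.2071 → -0.21
exp(−qT) = exp(−0.013·0.3333) = 0.9957;  exp(−rT) = exp(−0.01·0.3333) = 0.9967
N(d₁) = N(-0.08) = 0.4681;  N(d₂) = N(-0.21) = 0.4168
C = 460·0.9957·0.4681 − 468·0.9967·0.4168 = 214.4001 − 194.4187 = 19.9814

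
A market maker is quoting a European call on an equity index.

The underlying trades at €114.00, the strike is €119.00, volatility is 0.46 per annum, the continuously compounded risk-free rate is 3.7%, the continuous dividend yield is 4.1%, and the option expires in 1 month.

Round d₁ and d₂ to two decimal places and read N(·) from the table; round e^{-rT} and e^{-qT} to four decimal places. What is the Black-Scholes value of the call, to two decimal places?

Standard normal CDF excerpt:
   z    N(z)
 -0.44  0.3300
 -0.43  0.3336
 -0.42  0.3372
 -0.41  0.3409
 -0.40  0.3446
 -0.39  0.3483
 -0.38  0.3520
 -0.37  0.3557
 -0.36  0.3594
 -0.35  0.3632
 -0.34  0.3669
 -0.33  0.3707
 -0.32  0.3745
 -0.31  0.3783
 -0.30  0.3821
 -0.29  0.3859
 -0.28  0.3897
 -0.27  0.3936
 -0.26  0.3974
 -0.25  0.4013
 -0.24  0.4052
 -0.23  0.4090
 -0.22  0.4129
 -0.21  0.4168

€3.83

σ√T = 0.46 × 0.2887 = 0.1328
d₁ = [ln(114/119) + (0.037 − 0.041 + 0.46²/2)·0.08333] / 0.1328 = [-0.0429 + 0.0085] / 0.1328 = -0.2594 ⇒ -0.26
d₂ = d₁ − σ√T = -0.2594 − 0.1328 = -0.3922 ⇒ -0.39
exp(−qT) = exp(−0.041·0.08333) = 0.9966;  exp(−rT) = exp(−0.037·0.08333) = 0.9969
C = 114·0.9966·N(-0.26) − 119·0.9969·N(-0.39) = 114·0.9966·0.3974 − 119·0.9969·0.3483 = 45.1496 − 41.3192 = 3.8304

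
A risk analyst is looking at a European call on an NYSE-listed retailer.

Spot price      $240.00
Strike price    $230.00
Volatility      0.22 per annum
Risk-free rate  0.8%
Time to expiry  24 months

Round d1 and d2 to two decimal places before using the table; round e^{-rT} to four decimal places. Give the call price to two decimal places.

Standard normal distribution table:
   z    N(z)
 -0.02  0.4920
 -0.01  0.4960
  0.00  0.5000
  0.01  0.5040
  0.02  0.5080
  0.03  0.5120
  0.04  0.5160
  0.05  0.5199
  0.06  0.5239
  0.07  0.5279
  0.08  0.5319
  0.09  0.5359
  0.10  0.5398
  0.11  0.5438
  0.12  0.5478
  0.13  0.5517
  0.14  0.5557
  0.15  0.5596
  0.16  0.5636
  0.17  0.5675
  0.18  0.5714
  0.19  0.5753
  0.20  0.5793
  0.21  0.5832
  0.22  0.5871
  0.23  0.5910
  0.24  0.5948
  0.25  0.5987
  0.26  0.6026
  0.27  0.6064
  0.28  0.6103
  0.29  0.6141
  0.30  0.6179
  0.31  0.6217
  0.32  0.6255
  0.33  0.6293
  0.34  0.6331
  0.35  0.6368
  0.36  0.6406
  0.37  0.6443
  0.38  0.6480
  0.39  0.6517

σ√T = 0.22·√2 = 0.3111
d₁ = [ln(240/230) + (0.008 + ½·0.22²)·2] / (σ√T) = (0.0426 + 0.0644) / 0.3111 = 0.3438 ≈ 0.34
d₂ = 0.3438 − 0.3111 = 0.0327 ≈ 0.03
e^(−rT) = e^(−0.008·2) = 0.9841
N(d₁) = N(0.34) = 0.6331;  N(d₂) = N(0.03) = 0.5120
C = 240·0.6331 − 230·0.9841·0.5120 = 151.9440 − 115.8876 = 36.0564

$36.06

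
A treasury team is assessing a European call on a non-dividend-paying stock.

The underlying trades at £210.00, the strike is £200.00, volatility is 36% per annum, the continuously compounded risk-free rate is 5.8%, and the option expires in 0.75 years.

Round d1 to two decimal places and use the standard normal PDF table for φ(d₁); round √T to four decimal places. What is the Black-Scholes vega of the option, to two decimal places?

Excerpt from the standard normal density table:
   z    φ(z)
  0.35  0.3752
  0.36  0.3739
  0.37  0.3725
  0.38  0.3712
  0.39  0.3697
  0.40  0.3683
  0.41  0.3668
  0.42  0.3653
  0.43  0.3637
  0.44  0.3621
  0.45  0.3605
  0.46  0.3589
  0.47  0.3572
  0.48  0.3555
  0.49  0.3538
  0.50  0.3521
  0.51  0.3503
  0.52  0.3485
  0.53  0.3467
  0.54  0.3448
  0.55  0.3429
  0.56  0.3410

σ√T = 0.36·√0.75 = 0.3118
d₁ = [ln(210/200) + (0.058 + 0.36²/2)·0.75] / 0.3118 = [0.0488 + 0.0921] / 0.3118 = 0.4519 which rounds to 0.45
√T = √0.75 = 0.8660
φ(d₁) = φ(0.45) = 0.3605
vega = S·φ(d₁)·√T = 210·0.3605·0.8660 = 65.5605

65.56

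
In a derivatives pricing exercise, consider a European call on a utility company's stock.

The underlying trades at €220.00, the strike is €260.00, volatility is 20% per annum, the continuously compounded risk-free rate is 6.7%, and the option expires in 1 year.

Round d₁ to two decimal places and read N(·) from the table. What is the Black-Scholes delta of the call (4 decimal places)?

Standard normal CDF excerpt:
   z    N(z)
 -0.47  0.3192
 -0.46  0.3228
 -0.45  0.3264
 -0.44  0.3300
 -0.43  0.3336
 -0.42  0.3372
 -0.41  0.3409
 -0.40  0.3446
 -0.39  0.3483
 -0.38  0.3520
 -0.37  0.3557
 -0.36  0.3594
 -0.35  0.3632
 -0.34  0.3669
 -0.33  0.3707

T = 1;  σ√T = 0.2000
d₁ = [ln(220/260) + (0.067 + ½·0.2²)·1] / (σ√T) = (-0.1671 + 0.0870) / 0.2000 = -0.4003 which rounds to -0.40
N(d₁) = N(-0.40) = 0.3446
Δ_call = N(d₁) = 0.3446

0.3446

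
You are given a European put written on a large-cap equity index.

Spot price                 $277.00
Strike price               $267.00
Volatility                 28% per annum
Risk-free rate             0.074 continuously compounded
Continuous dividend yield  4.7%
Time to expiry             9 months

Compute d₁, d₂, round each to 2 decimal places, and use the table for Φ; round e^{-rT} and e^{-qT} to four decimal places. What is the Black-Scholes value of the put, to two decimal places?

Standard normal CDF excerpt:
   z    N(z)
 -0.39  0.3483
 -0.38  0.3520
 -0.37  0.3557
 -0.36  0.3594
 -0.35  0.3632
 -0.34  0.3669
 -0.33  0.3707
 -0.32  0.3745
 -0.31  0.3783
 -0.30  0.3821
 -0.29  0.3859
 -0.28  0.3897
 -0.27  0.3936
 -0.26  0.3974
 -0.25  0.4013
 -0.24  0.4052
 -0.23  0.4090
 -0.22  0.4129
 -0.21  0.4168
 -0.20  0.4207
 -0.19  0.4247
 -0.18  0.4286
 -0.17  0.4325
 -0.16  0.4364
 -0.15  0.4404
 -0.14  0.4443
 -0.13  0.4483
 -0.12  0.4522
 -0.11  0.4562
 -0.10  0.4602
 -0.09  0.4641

$19.12

σ√T = 0.28 × 0.8660 = 0.2425
d₁ = [ln(277/267) + (0.074 − 0.047 + ½·0.28²)·0.75] / (σ√T) = (0.0368 + 0.0497) / 0.2425 = 0.3564 → 0.36
d₂ = 0.3564 − 0.2425 = 0.1139 → 0.11
exp(−qT) = exp(−0.047·0.75) = 0.9654;  exp(−rT) = exp(−0.074·0.75) = 0.9460
P = 267·0.9460·N(-0.11) − 277·0.9654·N(-0.36) = 267·0.9460·0.4562 − 277·0.9654·0.3594 = 115.2279 − 96.1092 = 19.1187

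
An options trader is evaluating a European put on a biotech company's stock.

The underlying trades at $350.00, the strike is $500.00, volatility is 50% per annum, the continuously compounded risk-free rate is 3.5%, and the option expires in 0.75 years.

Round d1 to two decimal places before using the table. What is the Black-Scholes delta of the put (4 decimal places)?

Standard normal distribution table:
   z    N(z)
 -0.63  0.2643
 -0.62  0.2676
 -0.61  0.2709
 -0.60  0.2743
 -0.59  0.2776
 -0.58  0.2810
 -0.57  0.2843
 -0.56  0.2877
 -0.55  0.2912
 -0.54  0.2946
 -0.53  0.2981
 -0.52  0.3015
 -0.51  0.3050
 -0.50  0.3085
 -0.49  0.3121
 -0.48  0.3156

σ√T = 0.5 × 0.8660 = 0.4330
d₁ = [ln(350/500) + (0.035 + 0.5²/2)·0.75] / 0.4330 = [-0.3567 + 0.1200] / 0.4330 = -0.5466 → -0.55
N(d₁) = N(-0.55) = 0.2912
Δ_put = N(d₁) − 1 = 0.2912 − 1 = -0.7088

-0.7088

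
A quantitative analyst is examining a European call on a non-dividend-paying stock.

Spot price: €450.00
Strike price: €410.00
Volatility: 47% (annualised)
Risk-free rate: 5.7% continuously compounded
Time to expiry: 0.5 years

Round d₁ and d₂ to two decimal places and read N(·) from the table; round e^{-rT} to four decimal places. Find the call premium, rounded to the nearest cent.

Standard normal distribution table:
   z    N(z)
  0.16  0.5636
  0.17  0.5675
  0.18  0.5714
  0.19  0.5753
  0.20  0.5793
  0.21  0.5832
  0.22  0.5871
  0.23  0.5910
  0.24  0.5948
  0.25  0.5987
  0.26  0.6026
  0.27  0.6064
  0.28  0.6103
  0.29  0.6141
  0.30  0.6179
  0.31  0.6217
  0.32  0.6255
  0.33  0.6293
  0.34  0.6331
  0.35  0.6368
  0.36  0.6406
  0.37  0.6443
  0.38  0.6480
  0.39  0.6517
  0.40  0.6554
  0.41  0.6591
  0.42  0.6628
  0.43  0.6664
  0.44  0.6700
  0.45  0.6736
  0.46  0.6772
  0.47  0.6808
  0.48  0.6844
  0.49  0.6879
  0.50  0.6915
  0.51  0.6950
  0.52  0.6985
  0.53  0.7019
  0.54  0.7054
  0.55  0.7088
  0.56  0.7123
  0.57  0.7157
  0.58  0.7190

σ√T = 0.47·√0.5 = 0.3323
d₁ = [ln(450/410) + (0.057 + ½·0.47²)·0.5] / (σ√T) = (0.0931 + 0.0837) / 0.3323 = 0.5320 → 0.53
d₂ = 0.5320 − 0.3323 = 0.1997 → 0.20
exp(−rT) = exp(−0.057·0.5) = 0.9719
N(d₁) = N(0.53) = 0.7019;  N(d₂) = N(0.20) = 0.5793
C = 450·0.7019 − 410·0.9719·0.5793 = 315.8550 − 230.8389 = 85.0161

€85.02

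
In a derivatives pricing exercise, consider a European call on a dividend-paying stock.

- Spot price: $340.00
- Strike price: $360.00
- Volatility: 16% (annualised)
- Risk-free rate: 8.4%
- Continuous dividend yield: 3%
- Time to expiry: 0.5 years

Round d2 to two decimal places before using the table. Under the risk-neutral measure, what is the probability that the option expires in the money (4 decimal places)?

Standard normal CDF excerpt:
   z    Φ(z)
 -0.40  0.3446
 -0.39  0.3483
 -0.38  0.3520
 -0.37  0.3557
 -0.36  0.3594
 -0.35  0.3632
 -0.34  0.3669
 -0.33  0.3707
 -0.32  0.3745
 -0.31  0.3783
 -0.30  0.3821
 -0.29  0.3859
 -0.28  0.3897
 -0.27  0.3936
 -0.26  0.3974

σ√T = 0.16·√0.5 = 0.1131
d₁ = [ln(340/360) + (0.084 − 0.03 + 0.16²/2)·0.5] / 0.1131 = [-0.0572 + 0.0334] / 0.1131 = -0.2100 ⇒ -0.21
d₂ = d₁ − σ√T = -0.2100 − 0.1131 = -0.3231 ⇒ -0.32
Pr(exercise) under Q = N(d₂) = 0.3745

0.3745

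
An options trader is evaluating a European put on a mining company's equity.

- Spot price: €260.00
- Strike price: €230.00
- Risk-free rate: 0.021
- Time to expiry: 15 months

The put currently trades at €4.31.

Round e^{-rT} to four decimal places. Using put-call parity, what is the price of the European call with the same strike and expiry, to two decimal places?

e^(−rT) = e^(−0.021·1.25) = 0.9741
Put-call parity: C − P = S − K·e^(−rT) = 260 − 230·0.9741 = 260 − 224.0430 = 35.9570
C = P + (C − P) = 4.31 + (35.9570) = 40.2670

€40.27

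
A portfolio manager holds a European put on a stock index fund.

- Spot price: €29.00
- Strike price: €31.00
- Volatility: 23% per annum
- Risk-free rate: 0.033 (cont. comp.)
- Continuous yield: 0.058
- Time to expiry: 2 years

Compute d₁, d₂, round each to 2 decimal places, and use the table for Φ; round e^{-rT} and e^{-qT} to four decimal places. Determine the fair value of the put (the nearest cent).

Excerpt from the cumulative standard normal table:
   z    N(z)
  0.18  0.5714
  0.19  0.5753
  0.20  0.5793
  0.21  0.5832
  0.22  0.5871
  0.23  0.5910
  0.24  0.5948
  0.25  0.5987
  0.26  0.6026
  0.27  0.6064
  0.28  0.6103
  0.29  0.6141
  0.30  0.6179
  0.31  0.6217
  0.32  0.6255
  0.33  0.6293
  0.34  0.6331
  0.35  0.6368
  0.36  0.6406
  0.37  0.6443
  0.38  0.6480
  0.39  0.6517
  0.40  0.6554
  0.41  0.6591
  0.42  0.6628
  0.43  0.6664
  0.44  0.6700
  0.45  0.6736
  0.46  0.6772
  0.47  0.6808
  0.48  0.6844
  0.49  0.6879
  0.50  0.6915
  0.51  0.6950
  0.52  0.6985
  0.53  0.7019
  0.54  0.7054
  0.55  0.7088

€5.31

σ√T = 0.23 × 1.4142 = 0.3253
d₁ = [ln(29/31) + (0.033 − 0.058 + 0.23²/2)·2] / 0.3253 = [-0.0667 + 0.0029] / 0.3253 = -0.1961 → -0.20
d₂ = d₁ − σ√T = -0.1961 − 0.3253 = -0.5214 → -0.52
e^(−qT) = e^(−0.058·2) = 0.8905;  e^(−rT) = e^(−0.033·2) = 0.9361
N(−d₂) = N(0.52) = 0.6985;  N(−d₁) = N(0.20) = 0.5793
P = 31·0.9361·0.6985 − 29·0.8905·0.5793 = 20.2698 − 14.9601 = 5.3097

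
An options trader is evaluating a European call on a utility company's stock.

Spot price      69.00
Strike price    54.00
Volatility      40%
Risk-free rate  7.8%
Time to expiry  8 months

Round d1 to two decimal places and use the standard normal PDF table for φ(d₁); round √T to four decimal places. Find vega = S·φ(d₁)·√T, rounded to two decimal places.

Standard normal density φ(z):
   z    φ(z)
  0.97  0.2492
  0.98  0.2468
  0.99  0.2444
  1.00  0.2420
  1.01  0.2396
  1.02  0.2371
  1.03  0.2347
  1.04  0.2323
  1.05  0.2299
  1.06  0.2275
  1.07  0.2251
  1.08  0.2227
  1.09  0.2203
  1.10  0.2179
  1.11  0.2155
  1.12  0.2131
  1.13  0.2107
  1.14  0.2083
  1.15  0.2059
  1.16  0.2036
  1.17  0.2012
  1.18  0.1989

σ√T = 0.4·√0.6667 = 0.3266
d₁ = [ln(69/54) + (0.078 + ½·0.4²)·0.6667] / (σ√T) = (0.2451 + 0.1053) / 0.3266 = 1.0730 → 1.07
√T = √0.6667 = 0.8165
φ(d₁) = φ(1.07) = 0.2251
vega = S·φ(d₁)·√T = 69·0.2251·0.8165 = 12.6818

12.68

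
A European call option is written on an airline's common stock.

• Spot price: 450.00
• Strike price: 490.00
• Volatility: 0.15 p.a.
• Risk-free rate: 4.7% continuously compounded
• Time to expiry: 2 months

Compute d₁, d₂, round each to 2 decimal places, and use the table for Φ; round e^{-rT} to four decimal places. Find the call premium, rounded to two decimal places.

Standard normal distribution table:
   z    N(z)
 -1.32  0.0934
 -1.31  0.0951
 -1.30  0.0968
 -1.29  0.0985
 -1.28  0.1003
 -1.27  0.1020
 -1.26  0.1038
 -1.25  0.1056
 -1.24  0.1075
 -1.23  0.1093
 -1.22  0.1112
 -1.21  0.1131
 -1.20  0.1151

T = 0.1667;  σ√T = 0.0612
d₁ = [ln(450/490) + (0.047 + 0.15²/2)·0.1667] / 0.0612 = [-0.0852 + 0.0097] / 0.0612 = -1.2321 ⇒ -1.23
d₂ = d₁ − σ√T = -1.2321 − 0.0612 = -1.2933 ⇒ -1.29
exp(−rT) = exp(−0.047·0.1667) = 0.9922
C = 450·N(-1.23) − 490·0.9922·N(-1.29) = 450·0.1093 − 490·0.9922·0.0985 = 49.1850 − 47.8885 = 1.2965

1.30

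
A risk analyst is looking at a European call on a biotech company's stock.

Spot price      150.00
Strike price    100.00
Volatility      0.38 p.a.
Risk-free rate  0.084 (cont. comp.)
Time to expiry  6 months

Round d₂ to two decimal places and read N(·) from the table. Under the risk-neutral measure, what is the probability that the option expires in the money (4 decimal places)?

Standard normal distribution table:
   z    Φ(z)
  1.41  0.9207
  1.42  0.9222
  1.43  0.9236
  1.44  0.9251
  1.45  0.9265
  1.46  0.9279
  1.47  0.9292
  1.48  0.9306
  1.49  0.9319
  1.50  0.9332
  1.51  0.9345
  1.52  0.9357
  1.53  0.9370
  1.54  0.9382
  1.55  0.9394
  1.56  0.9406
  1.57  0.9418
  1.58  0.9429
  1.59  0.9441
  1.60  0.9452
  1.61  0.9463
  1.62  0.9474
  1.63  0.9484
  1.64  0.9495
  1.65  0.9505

0.9370

T = 0.5;  σ√T = 0.2687
d₁ = [ln(150/100) + (0.084 + ½·0.38²)·0.5] / (σ√T) = (0.4055 + 0.0781) / 0.2687 = 1.7996 → 1.80
d₂ = 1.7996 − 0.2687 = 1.5309 → 1.53
Pr(exercise) under Q = N(d₂) = 0.9370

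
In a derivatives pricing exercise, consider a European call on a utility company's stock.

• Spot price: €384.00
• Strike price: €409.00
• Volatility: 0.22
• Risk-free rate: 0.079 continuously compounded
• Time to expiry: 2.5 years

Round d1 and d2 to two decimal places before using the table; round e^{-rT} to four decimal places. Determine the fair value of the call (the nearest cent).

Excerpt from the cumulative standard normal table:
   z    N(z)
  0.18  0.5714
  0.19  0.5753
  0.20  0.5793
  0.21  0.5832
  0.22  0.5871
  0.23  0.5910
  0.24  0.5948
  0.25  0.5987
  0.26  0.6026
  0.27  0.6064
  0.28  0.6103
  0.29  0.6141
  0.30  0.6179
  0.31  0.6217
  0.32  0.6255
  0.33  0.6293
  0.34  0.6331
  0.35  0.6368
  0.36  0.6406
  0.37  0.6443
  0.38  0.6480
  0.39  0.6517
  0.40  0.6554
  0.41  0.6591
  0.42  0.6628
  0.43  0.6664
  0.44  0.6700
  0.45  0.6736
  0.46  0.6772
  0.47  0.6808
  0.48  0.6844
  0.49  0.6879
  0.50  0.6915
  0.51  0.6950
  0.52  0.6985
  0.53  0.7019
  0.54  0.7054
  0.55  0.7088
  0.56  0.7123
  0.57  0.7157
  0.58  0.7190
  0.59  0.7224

€77.74

T = 2.5;  σ√T = 0.3479
d₁ = [ln(384/409) + (0.079 + 0.22²/2)·2.5] / 0.3479 = [-0.0631 + 0.2580] / 0.3479 = 0.5604 ⇒ 0.56
d₂ = d₁ − σ√T = 0.5604 − 0.3479 = 0.2125 ⇒ 0.21
exp(−rT) = exp(−0.079·2.5) = 0.8208
N(d₁) = N(0.56) = 0.7123;  N(d₂) = N(0.21) = 0.5832
C = 384·0.7123 − 409·0.8208·0.5832 = 273.5232 − 195.7844 = 77.7388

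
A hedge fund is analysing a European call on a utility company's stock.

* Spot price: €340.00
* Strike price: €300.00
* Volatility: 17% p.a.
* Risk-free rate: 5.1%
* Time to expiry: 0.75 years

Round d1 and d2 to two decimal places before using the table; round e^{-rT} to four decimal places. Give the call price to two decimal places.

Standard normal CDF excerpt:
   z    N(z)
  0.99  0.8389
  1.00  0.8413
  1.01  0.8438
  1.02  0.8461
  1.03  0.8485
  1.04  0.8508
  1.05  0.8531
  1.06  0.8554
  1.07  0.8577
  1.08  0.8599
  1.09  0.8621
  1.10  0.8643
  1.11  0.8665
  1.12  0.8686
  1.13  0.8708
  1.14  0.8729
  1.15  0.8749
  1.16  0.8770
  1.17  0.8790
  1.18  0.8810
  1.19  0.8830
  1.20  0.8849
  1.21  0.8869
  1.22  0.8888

σ√T = 0.17·√0.75 = 0.1472
d₁ = [ln(340/300) + (0.051 + 0.17²/2)·0.75] / 0.1472 = [0.1252 + 0.0491] / 0.1472 = 1.1836 ≈ 1.18
d₂ = d₁ − σ√T = 1.1836 − 0.1472 = 1.0363 ≈ 1.04
exp(−rT) = exp(−0.051·0.75) = 0.9625
C = 340·N(1.18) − 300·0.9625·N(1.04) = 340·0.8810 − 300·0.9625·0.8508 = 299.5400 − 245.6685 = 53.8715

€53.87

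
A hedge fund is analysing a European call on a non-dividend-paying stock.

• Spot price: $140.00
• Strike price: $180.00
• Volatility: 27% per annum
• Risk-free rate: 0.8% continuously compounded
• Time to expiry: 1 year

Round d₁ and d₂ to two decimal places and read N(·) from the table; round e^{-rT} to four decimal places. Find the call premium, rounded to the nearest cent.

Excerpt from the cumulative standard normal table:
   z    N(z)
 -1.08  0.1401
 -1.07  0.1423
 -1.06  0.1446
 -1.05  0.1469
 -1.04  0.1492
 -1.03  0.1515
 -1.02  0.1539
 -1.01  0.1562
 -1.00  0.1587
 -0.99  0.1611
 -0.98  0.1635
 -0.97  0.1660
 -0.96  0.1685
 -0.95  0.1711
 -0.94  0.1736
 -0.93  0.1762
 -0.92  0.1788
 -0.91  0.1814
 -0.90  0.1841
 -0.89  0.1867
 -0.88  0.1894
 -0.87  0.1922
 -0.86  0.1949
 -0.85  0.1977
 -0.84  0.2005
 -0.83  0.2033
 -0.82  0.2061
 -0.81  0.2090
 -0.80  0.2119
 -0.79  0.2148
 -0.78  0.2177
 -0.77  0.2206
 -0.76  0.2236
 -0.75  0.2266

$4.24

σ√T = 0.27·√1 = 0.2700
ln(S/K) + (r + σ²/2)T = ln(140/180) + (0.008 + 0.27²/2)·1 = -0.2513 + 0.0445 = -0.2069
d₁ = -0.2069 / 0.2700 = -0.7662 ⇒ -0.77
d₂ = d₁ − σ√T = -0.7662 − 0.2700 = -1.0362 ⇒ -1.04
exp(−rT) = exp(−0.008·1) = 0.9920
C = 140·N(-0.77) − 180·0.9920·N(-1.04) = 140·0.2206 − 180·0.9920·0.1492 = 30.8840 − 26.6412 = 4.2428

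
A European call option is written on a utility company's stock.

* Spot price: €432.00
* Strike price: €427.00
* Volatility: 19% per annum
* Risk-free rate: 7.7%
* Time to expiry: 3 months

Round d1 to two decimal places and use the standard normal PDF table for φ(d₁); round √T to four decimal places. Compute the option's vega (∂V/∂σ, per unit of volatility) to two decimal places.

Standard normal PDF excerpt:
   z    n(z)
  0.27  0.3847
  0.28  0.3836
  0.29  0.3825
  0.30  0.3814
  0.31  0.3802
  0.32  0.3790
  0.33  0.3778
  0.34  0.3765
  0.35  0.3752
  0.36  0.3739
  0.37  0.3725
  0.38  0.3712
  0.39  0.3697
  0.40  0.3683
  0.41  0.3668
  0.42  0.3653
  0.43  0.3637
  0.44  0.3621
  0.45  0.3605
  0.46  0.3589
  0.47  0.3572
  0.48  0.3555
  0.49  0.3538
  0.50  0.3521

80.46

T = 0.25;  σ√T = 0.0950
ln(S/K) + (r + σ²/2)T = ln(432/427) + (0.077 + 0.19²/2)·0.25 = 0.0116 + 0.0238 = 0.0354
d₁ = 0.0354 / 0.0950 = 0.3727 → 0.37
√T = √0.25 = 0.5000
φ(d₁) = φ(0.37) = 0.3725
vega = S·φ(d₁)·√T = 432·0.3725·0.5000 = 80.4600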